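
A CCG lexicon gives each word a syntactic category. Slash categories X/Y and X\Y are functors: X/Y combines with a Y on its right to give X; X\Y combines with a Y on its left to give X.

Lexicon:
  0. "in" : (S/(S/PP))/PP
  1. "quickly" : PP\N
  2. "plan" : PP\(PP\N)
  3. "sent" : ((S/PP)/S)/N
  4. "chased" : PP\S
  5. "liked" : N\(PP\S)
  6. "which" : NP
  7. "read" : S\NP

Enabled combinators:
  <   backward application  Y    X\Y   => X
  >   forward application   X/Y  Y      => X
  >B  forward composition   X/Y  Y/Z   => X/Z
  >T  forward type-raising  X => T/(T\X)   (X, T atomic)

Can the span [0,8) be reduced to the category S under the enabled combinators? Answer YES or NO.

YES

[0,8] S   >
  [0,3] S/(S/PP)   >
    [0,1] "in" : (S/(S/PP))/PP
    [1,3] PP   <
      [1,2] "quickly" : PP\N
      [2,3] "plan" : PP\(PP\N)
  [3,8] S/PP   >
    [3,6] (S/PP)/S   >
      [3,4] "sent" : ((S/PP)/S)/N
      [4,6] N   <
        [4,5] "chased" : PP\S
        [5,6] "liked" : N\(PP\S)
    [6,8] S   >
      [6,7] S/(S\NP)   >T
        [6,7] "which" : NP
      [7,8] "read" : S\NP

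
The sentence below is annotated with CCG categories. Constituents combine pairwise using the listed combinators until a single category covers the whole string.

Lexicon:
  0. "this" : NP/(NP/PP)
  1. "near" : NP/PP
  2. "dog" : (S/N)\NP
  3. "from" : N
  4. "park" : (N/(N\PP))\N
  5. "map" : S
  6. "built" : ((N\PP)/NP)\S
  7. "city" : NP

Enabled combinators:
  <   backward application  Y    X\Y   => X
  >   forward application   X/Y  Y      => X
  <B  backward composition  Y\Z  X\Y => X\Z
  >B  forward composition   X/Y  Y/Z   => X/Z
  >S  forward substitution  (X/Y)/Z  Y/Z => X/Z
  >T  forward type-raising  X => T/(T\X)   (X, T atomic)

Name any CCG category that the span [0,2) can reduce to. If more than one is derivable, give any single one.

NP

[0,8] S   >
  [0,3] S/N   <
    [0,2] NP   >
      [0,1] "this" : NP/(NP/PP)
      [1,2] "near" : NP/PP
    [2,3] "dog" : (S/N)\NP
  [3,8] N   >
    [3,5] N/(N\PP)   <
      [3,4] "from" : N
      [4,5] "park" : (N/(N\PP))\N
    [5,8] N\PP   >
      [5,7] (N\PP)/NP   <
        [5,6] "map" : S
        [6,7] "built" : ((N\PP)/NP)\S
      [7,8] "city" : NP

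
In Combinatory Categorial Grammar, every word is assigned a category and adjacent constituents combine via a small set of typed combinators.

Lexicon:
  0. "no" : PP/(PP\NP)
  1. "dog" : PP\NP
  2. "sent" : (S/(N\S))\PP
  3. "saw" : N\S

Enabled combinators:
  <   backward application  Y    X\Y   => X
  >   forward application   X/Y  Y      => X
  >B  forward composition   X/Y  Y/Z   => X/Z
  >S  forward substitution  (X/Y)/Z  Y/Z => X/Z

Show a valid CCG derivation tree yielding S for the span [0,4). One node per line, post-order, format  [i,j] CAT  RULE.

[0,4] S   >
  [0,3] S/(N\S)   <
    [0,2] PP   >
      [0,1] "no" : PP/(PP\NP)
      [1,2] "dog" : PP\NP
    [2,3] "sent" : (S/(N\S))\PP
  [3,4] "saw" : N\S

[0,1] PP/(PP\NP)  lex  "no"
[1,2] PP\NP  lex  "dog"
[0,2] PP  >  k=1
[2,3] (S/(N\S))\PP  lex  "sent"
[0,3] S/(N\S)  <  k=2
[3,4] N\S  lex  "saw"
[0,4] S  >  k=3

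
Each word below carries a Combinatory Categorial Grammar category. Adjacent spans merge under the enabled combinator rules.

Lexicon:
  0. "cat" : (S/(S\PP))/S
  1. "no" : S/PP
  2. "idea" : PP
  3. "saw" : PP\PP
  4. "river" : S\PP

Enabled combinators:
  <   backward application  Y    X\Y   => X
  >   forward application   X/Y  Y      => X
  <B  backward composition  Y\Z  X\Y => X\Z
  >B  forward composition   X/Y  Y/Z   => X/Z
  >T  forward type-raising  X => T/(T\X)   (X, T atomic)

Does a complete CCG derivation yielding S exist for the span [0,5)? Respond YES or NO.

[0,5] S   >
  [0,3] S/(S\PP)   >
    [0,1] "cat" : (S/(S\PP))/S
    [1,3] S   >
      [1,2] "no" : S/PP
      [2,3] "idea" : PP
  [3,5] S\PP   <B
    [3,4] "saw" : PP\PP
    [4,5] "river" : S\PP

YES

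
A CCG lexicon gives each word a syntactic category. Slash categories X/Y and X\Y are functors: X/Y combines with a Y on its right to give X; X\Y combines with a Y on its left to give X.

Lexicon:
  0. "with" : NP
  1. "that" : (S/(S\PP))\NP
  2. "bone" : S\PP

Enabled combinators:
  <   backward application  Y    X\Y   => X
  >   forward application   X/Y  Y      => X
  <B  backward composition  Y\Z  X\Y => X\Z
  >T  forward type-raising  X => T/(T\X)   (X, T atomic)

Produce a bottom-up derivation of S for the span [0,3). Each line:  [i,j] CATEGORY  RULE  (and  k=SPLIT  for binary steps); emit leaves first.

[0,1] NP  lex  "with"
[1,2] (S/(S\PP))\NP  lex  "that"
[0,2] S/(S\PP)  <  k=1
[2,3] S\PP  lex  "bone"
[0,3] S  >  k=2

[0,3] S   >
  [0,2] S/(S\PP)   <
    [0,1] "with" : NP
    [1,2] "that" : (S/(S\PP))\NP
  [2,3] "bone" : S\PP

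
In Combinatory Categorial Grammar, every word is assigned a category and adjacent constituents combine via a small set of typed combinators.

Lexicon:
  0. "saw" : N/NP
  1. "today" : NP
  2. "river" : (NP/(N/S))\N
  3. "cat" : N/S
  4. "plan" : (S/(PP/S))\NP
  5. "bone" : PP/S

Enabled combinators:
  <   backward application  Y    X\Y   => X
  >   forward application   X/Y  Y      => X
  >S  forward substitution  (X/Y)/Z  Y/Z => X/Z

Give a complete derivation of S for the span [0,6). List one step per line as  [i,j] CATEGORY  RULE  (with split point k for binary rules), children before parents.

[0,6] S   >
  [0,5] S/(PP/S)   <
    [0,4] NP   >
      [0,3] NP/(N/S)   <
        [0,2] N   >
          [0,1] "saw" : N/NP
          [1,2] "today" : NP
        [2,3] "river" : (NP/(N/S))\N
      [3,4] "cat" : N/S
    [4,5] "plan" : (S/(PP/S))\NP
  [5,6] "bone" : PP/S

[0,1] N/NP  lex  "saw"
[1,2] NP  lex  "today"
[0,2] N  >  k=1
[2,3] (NP/(N/S))\N  lex  "river"
[0,3] NP/(N/S)  <  k=2
[3,4] N/S  lex  "cat"
[0,4] NP  >  k=3
[4,5] (S/(PP/S))\NP  lex  "plan"
[0,5] S/(PP/S)  <  k=4
[5,6] PP/S  lex  "bone"
[0,6] S  >  k=5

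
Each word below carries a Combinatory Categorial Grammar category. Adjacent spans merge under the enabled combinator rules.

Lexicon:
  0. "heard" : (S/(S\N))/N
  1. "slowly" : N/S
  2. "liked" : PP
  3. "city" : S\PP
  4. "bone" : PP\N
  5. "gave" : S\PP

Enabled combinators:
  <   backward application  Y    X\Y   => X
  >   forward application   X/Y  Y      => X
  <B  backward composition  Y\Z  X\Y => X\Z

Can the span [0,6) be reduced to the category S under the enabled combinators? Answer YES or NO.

YES

[0,6] S   >
  [0,4] S/(S\N)   >
    [0,1] "heard" : (S/(S\N))/N
    [1,4] N   >
      [1,2] "slowly" : N/S
      [2,4] S   <
        [2,3] "liked" : PP
        [3,4] "city" : S\PP
  [4,6] S\N   <B
    [4,5] "bone" : PP\N
    [5,6] "gave" : S\PP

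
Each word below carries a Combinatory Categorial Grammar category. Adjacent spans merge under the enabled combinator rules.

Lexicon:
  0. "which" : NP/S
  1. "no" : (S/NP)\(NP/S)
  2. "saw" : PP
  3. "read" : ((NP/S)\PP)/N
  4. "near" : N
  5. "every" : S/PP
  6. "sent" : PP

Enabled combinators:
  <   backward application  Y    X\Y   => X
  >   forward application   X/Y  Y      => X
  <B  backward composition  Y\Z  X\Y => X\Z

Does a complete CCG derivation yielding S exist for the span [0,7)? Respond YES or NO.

YES

[0,7] S   >
  [0,2] S/NP   <
    [0,1] "which" : NP/S
    [1,2] "no" : (S/NP)\(NP/S)
  [2,7] NP   >
    [2,5] NP/S   <
      [2,3] "saw" : PP
      [3,5] (NP/S)\PP   >
        [3,4] "read" : ((NP/S)\PP)/N
        [4,5] "near" : N
    [5,7] S   >
      [5,6] "every" : S/PP
      [6,7] "sent" : PP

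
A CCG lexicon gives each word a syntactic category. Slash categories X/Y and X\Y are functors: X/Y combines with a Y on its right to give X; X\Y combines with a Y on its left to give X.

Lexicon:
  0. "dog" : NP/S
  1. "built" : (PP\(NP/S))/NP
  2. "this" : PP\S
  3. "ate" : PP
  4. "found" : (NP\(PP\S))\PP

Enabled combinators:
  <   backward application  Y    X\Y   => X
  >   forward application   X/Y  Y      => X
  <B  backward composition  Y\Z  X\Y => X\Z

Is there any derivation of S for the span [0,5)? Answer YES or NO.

NO

NP/S (PP\(NP/S))/NP PP\S PP (NP\(PP\S))\PP
CKY chart[0,5] = {PP}; S ∉ chart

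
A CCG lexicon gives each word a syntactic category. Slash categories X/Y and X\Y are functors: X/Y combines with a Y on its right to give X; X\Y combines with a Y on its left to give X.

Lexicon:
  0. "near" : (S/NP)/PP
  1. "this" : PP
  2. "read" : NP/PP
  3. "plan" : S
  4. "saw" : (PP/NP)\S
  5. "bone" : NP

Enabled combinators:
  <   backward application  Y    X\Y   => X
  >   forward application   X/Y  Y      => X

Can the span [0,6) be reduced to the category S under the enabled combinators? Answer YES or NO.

YES

[0,6] S   >
  [0,2] S/NP   >
    [0,1] "near" : (S/NP)/PP
    [1,2] "this" : PP
  [2,6] NP   >
    [2,3] "read" : NP/PP
    [3,6] PP   >
      [3,5] PP/NP   <
        [3,4] "plan" : S
        [4,5] "saw" : (PP/NP)\S
      [5,6] "bone" : NP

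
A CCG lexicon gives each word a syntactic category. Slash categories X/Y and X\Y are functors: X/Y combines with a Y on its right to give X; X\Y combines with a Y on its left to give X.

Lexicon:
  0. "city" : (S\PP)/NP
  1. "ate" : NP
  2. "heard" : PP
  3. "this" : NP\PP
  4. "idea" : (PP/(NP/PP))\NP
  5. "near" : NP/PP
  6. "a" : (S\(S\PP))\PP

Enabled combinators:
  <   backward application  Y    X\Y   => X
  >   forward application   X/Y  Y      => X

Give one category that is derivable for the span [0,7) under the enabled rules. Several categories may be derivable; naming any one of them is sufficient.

S

[0,7] S   <
  [0,2] S\PP   >
    [0,1] "city" : (S\PP)/NP
    [1,2] "ate" : NP
  [2,7] S\(S\PP)   <
    [2,6] PP   >
      [2,5] PP/(NP/PP)   <
        [2,4] NP   <
          [2,3] "heard" : PP
          [3,4] "this" : NP\PP
        [4,5] "idea" : (PP/(NP/PP))\NP
      [5,6] "near" : NP/PP
    [6,7] "a" : (S\(S\PP))\PP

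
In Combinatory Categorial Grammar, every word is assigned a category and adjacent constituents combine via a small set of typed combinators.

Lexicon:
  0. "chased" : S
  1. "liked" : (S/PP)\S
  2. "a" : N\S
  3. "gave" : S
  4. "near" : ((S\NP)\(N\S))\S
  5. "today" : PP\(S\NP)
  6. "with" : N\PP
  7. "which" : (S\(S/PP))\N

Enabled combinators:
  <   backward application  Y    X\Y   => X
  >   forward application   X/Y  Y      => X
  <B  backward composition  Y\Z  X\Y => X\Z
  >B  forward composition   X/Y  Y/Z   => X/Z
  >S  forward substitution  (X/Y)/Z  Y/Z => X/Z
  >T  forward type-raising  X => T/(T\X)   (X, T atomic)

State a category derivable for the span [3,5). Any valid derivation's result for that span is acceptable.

[0,8] S   <
  [0,2] S/PP   <
    [0,1] "chased" : S
    [1,2] "liked" : (S/PP)\S
  [2,8] S\(S/PP)   <
    [2,7] N   <
      [2,6] PP   <
        [2,5] S\NP   <
          [2,3] "a" : N\S
          [3,5] (S\NP)\(N\S)   <
            [3,4] "gave" : S
            [4,5] "near" : ((S\NP)\(N\S))\S
        [5,6] "today" : PP\(S\NP)
      [6,7] "with" : N\PP
    [7,8] "which" : (S\(S/PP))\N

(S\NP)\(N\S)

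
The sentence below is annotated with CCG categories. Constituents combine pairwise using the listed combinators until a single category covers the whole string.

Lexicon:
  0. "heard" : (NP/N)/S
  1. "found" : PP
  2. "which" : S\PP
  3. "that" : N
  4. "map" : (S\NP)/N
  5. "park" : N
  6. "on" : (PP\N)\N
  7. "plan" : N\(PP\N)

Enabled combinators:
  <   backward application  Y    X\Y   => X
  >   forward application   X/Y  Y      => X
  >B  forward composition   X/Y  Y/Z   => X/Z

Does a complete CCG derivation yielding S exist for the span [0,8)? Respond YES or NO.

YES

[0,8] S   <
  [0,4] NP   >
    [0,3] NP/N   >
      [0,1] "heard" : (NP/N)/S
      [1,3] S   <
        [1,2] "found" : PP
        [2,3] "which" : S\PP
    [3,4] "that" : N
  [4,8] S\NP   >
    [4,5] "map" : (S\NP)/N
    [5,8] N   <
      [5,7] PP\N   <
        [5,6] "park" : N
        [6,7] "on" : (PP\N)\N
      [7,8] "plan" : N\(PP\N)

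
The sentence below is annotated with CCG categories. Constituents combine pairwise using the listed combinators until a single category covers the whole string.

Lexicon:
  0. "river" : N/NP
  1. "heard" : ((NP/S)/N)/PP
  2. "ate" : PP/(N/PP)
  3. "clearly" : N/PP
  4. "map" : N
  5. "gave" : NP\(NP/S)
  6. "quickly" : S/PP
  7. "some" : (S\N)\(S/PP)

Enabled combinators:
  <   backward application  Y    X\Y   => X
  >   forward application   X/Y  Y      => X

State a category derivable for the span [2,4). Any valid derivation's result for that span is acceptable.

PP

[0,8] S   <
  [0,6] N   >
    [0,1] "river" : N/NP
    [1,6] NP   <
      [1,5] NP/S   >
        [1,4] (NP/S)/N   >
          [1,2] "heard" : ((NP/S)/N)/PP
          [2,4] PP   >
            [2,3] "ate" : PP/(N/PP)
            [3,4] "clearly" : N/PP
        [4,5] "map" : N
      [5,6] "gave" : NP\(NP/S)
  [6,8] S\N   <
    [6,7] "quickly" : S/PP
    [7,8] "some" : (S\N)\(S/PP)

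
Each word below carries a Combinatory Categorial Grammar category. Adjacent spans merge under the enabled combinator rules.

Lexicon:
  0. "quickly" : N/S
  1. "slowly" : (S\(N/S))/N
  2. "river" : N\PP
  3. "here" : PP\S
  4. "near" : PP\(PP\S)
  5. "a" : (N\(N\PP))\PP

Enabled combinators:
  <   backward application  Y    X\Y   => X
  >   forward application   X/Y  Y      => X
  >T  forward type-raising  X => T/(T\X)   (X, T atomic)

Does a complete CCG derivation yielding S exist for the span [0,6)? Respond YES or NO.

[0,6] S   <
  [0,1] "quickly" : N/S
  [1,6] S\(N/S)   >
    [1,2] "slowly" : (S\(N/S))/N
    [2,6] N   <
      [2,3] "river" : N\PP
      [3,6] N\(N\PP)   <
        [3,5] PP   <
          [3,4] "here" : PP\S
          [4,5] "near" : PP\(PP\S)
        [5,6] "a" : (N\(N\PP))\PP

YES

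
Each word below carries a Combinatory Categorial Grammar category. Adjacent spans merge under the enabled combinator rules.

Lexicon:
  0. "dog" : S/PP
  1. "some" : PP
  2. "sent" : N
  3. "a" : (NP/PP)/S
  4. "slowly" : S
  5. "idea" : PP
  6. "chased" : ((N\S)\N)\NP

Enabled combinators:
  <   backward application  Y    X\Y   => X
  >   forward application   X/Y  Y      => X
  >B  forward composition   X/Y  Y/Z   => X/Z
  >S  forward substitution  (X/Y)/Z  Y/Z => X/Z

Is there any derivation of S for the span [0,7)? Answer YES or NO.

S/PP PP N (NP/PP)/S S PP ((N\S)\N)\NP
CKY chart[0,7] = {N}; S ∉ chart

NO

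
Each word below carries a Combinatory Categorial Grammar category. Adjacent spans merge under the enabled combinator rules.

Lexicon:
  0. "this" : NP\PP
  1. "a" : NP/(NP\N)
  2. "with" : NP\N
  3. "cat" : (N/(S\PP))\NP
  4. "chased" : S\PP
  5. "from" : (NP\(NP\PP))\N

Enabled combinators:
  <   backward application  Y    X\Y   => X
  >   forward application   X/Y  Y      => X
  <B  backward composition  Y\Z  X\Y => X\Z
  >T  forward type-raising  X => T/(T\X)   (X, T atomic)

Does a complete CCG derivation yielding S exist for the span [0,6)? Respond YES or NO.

NP\PP NP/(NP\N) NP\N (N/(S\PP))\NP S\PP (NP\(NP\PP))\N
CKY chart[0,6] = {N/(N\NP), NP, NP/(NP\NP), PP/(PP\NP), S/(S\NP)}; S ∉ chart

NO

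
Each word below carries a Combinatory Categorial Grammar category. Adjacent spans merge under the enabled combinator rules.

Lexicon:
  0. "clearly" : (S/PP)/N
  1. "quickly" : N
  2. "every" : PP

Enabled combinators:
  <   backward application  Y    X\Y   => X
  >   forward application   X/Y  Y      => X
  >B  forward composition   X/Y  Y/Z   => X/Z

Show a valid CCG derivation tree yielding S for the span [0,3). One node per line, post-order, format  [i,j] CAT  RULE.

[0,1] (S/PP)/N  lex  "clearly"
[1,2] N  lex  "quickly"
[0,2] S/PP  >  k=1
[2,3] PP  lex  "every"
[0,3] S  >  k=2

[0,3] S   >
  [0,2] S/PP   >
    [0,1] "clearly" : (S/PP)/N
    [1,2] "quickly" : N
  [2,3] "every" : PP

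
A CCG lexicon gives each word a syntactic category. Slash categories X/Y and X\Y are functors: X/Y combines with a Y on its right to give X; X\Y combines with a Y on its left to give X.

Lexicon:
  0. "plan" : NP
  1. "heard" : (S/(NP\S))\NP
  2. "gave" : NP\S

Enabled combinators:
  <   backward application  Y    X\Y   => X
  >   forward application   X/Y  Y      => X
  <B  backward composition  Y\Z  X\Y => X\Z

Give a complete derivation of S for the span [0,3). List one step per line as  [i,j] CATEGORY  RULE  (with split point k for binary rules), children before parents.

[0,1] NP  lex  "plan"
[1,2] (S/(NP\S))\NP  lex  "heard"
[0,2] S/(NP\S)  <  k=1
[2,3] NP\S  lex  "gave"
[0,3] S  >  k=2

[0,3] S   >
  [0,2] S/(NP\S)   <
    [0,1] "plan" : NP
    [1,2] "heard" : (S/(NP\S))\NP
  [2,3] "gave" : NP\S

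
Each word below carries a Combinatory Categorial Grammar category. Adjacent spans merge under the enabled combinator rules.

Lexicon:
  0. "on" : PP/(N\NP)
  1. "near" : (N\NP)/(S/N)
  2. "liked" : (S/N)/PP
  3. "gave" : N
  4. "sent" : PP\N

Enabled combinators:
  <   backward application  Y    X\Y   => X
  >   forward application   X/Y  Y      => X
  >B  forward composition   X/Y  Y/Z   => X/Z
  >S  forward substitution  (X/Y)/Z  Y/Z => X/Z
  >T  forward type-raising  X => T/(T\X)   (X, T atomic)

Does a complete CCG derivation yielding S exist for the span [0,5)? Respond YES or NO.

PP/(N\NP) (N\NP)/(S/N) (S/N)/PP N PP\N
CKY chart[0,5] = {N/(N\PP), NP/(NP\PP), PP, PP/(PP\PP), S/(S\PP)}; S ∉ chart

NO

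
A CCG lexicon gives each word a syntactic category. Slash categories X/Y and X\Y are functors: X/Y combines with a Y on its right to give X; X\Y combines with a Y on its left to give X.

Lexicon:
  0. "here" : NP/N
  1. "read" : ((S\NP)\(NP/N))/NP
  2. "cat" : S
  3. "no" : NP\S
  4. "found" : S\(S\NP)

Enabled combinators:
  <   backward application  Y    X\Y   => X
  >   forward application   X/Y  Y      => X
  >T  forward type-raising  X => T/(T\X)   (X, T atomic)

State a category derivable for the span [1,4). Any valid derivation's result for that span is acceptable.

(S\NP)\(NP/N)

[0,5] S   <
  [0,4] S\NP   <
    [0,1] "here" : NP/N
    [1,4] (S\NP)\(NP/N)   >
      [1,2] "read" : ((S\NP)\(NP/N))/NP
      [2,4] NP   <
        [2,3] "cat" : S
        [3,4] "no" : NP\S
  [4,5] "found" : S\(S\NP)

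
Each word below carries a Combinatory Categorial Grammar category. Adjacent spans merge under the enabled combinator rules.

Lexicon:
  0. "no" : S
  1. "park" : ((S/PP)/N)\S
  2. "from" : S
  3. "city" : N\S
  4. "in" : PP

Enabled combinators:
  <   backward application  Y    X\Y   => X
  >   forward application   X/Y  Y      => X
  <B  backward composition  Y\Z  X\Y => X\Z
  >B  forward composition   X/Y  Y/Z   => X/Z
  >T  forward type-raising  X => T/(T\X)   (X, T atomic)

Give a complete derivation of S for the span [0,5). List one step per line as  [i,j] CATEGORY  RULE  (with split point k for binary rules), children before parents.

[0,5] S   >
  [0,4] S/PP   >
    [0,2] (S/PP)/N   <
      [0,1] "no" : S
      [1,2] "park" : ((S/PP)/N)\S
    [2,4] N   >
      [2,3] N/(N\S)   >T
        [2,3] "from" : S
      [3,4] "city" : N\S
  [4,5] "in" : PP

[0,1] S  lex  "no"
[1,2] ((S/PP)/N)\S  lex  "park"
[0,2] (S/PP)/N  <  k=1
[2,3] S  lex  "from"
[2,3] N/(N\S)  >T
[3,4] N\S  lex  "city"
[2,4] N  >  k=3
[0,4] S/PP  >  k=2
[4,5] PP  lex  "in"
[0,5] S  >  k=4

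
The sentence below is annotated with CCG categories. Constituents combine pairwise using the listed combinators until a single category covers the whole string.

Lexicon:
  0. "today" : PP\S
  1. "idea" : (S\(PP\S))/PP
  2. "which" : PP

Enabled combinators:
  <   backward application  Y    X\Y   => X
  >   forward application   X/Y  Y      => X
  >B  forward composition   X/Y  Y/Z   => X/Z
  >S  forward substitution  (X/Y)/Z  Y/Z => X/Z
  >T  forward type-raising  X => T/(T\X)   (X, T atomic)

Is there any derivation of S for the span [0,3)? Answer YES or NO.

[0,3] S   <
  [0,1] "today" : PP\S
  [1,3] S\(PP\S)   >
    [1,2] "idea" : (S\(PP\S))/PP
    [2,3] "which" : PP

YES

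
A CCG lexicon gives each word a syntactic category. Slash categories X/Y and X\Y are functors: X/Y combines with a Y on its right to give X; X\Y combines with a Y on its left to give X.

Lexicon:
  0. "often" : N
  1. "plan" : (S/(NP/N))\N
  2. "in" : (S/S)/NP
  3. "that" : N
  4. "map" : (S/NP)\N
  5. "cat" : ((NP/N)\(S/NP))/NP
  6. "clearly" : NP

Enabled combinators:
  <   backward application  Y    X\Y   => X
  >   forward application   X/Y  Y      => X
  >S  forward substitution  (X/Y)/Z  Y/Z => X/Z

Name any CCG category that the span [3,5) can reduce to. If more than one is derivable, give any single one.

[0,7] S   >
  [0,2] S/(NP/N)   <
    [0,1] "often" : N
    [1,2] "plan" : (S/(NP/N))\N
  [2,7] NP/N   <
    [2,5] S/NP   >S
      [2,3] "in" : (S/S)/NP
      [3,5] S/NP   <
        [3,4] "that" : N
        [4,5] "map" : (S/NP)\N
    [5,7] (NP/N)\(S/NP)   >
      [5,6] "cat" : ((NP/N)\(S/NP))/NP
      [6,7] "clearly" : NP

S/NP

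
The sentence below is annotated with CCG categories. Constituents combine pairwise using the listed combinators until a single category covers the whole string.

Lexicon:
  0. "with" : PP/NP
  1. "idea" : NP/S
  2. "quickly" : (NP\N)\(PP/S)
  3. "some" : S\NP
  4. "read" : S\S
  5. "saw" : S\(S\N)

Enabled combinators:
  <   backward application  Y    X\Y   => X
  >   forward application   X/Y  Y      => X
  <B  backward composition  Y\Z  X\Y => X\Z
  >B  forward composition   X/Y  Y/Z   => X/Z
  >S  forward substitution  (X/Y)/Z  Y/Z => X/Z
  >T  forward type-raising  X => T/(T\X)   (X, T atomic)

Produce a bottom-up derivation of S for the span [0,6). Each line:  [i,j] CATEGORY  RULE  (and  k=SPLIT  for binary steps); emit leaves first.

[0,1] PP/NP  lex  "with"
[1,2] NP/S  lex  "idea"
[0,2] PP/S  >B  k=1
[2,3] (NP\N)\(PP/S)  lex  "quickly"
[0,3] NP\N  <  k=2
[3,4] S\NP  lex  "some"
[0,4] S\N  <B  k=3
[4,5] S\S  lex  "read"
[0,5] S\N  <B  k=4
[5,6] S\(S\N)  lex  "saw"
[0,6] S  <  k=5

[0,6] S   <
  [0,5] S\N   <B
    [0,4] S\N   <B
      [0,3] NP\N   <
        [0,2] PP/S   >B
          [0,1] "with" : PP/NP
          [1,2] "idea" : NP/S
        [2,3] "quickly" : (NP\N)\(PP/S)
      [3,4] "some" : S\NP
    [4,5] "read" : S\S
  [5,6] "saw" : S\(S\N)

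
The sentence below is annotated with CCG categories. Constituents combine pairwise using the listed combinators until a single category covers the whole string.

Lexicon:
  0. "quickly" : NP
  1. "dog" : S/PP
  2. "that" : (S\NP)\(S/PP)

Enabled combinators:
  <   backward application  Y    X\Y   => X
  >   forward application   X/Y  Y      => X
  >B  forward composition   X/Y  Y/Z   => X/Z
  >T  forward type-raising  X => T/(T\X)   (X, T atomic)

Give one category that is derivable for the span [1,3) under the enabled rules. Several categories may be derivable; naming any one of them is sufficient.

S\NP

[0,3] S   >
  [0,1] S/(S\NP)   >T
    [0,1] "quickly" : NP
  [1,3] S\NP   <
    [1,2] "dog" : S/PP
    [2,3] "that" : (S\NP)\(S/PP)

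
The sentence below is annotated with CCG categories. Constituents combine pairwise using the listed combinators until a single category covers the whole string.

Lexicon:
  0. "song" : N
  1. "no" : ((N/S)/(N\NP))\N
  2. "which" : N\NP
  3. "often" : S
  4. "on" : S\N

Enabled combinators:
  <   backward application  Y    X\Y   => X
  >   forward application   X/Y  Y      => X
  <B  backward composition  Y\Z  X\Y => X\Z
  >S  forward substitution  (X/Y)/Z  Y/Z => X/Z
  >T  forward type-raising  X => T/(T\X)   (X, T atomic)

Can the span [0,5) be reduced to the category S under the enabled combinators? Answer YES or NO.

YES

[0,5] S   <
  [0,4] N   >
    [0,3] N/S   >
      [0,2] (N/S)/(N\NP)   <
        [0,1] "song" : N
        [1,2] "no" : ((N/S)/(N\NP))\N
      [2,3] "which" : N\NP
    [3,4] "often" : S
  [4,5] "on" : S\N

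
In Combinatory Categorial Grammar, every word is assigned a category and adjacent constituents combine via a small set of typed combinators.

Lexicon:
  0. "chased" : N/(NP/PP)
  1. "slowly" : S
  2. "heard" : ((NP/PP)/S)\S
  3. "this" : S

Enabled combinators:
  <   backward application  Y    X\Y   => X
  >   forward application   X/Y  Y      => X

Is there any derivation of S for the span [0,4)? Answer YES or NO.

NO

N/(NP/PP) S ((NP/PP)/S)\S S
CKY chart[0,4] = {N}; S ∉ chart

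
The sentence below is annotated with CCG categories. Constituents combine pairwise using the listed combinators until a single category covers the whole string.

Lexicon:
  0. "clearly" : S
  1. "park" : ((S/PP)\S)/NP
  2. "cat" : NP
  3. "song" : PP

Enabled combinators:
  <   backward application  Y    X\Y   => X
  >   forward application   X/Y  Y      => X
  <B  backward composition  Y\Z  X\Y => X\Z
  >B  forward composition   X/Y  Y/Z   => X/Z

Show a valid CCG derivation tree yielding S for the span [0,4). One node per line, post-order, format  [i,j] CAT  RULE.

[0,4] S   >
  [0,3] S/PP   <
    [0,1] "clearly" : S
    [1,3] (S/PP)\S   >
      [1,2] "park" : ((S/PP)\S)/NP
      [2,3] "cat" : NP
  [3,4] "song" : PP

[0,1] S  lex  "clearly"
[1,2] ((S/PP)\S)/NP  lex  "park"
[2,3] NP  lex  "cat"
[1,3] (S/PP)\S  >  k=2
[0,3] S/PP  <  k=1
[3,4] PP  lex  "song"
[0,4] S  >  k=3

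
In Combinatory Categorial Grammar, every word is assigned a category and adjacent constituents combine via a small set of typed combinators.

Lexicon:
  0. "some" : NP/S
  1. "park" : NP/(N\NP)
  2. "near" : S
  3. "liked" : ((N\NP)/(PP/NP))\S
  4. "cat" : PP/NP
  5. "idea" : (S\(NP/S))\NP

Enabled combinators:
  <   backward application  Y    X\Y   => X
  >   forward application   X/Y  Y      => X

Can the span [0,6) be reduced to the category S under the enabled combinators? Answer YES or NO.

[0,6] S   <
  [0,1] "some" : NP/S
  [1,6] S\(NP/S)   <
    [1,5] NP   >
      [1,2] "park" : NP/(N\NP)
      [2,5] N\NP   >
        [2,4] (N\NP)/(PP/NP)   <
          [2,3] "near" : S
          [3,4] "liked" : ((N\NP)/(PP/NP))\S
        [4,5] "cat" : PP/NP
    [5,6] "idea" : (S\(NP/S))\NP

YES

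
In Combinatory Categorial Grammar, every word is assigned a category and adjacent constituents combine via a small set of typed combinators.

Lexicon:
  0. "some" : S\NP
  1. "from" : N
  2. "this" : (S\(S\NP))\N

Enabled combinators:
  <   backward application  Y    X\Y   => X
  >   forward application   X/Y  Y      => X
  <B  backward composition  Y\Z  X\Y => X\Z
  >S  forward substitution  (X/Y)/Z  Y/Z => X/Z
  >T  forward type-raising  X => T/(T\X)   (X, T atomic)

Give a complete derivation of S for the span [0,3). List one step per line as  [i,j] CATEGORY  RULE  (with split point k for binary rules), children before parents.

[0,1] S\NP  lex  "some"
[1,2] N  lex  "from"
[2,3] (S\(S\NP))\N  lex  "this"
[1,3] S\(S\NP)  <  k=2
[0,3] S  <  k=1

[0,3] S   <
  [0,1] "some" : S\NP
  [1,3] S\(S\NP)   <
    [1,2] "from" : N
    [2,3] "this" : (S\(S\NP))\N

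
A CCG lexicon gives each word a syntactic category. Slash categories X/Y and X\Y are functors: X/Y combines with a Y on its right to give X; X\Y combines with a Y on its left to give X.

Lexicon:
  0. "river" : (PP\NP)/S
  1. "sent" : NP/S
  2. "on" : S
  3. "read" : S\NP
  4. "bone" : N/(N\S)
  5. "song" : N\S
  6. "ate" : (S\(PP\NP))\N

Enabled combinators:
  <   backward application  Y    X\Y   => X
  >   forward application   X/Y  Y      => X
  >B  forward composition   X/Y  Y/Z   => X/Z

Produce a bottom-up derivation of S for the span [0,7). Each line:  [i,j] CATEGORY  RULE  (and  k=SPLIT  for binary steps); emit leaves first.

[0,1] (PP\NP)/S  lex  "river"
[1,2] NP/S  lex  "sent"
[2,3] S  lex  "on"
[1,3] NP  >  k=2
[3,4] S\NP  lex  "read"
[1,4] S  <  k=3
[0,4] PP\NP  >  k=1
[4,5] N/(N\S)  lex  "bone"
[5,6] N\S  lex  "song"
[4,6] N  >  k=5
[6,7] (S\(PP\NP))\N  lex  "ate"
[4,7] S\(PP\NP)  <  k=6
[0,7] S  <  k=4

[0,7] S   <
  [0,4] PP\NP   >
    [0,1] "river" : (PP\NP)/S
    [1,4] S   <
      [1,3] NP   >
        [1,2] "sent" : NP/S
        [2,3] "on" : S
      [3,4] "read" : S\NP
  [4,7] S\(PP\NP)   <
    [4,6] N   >
      [4,5] "bone" : N/(N\S)
      [5,6] "song" : N\S
    [6,7] "ate" : (S\(PP\NP))\N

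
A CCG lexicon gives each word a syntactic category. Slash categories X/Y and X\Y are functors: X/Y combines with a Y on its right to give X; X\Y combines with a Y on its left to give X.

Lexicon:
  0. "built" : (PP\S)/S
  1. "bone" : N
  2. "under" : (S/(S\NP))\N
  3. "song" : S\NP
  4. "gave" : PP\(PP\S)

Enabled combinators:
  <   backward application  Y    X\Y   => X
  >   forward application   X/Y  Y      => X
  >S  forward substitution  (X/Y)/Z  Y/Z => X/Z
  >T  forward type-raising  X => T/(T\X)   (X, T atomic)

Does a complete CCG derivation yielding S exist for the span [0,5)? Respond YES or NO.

NO

(PP\S)/S N (S/(S\NP))\N S\NP PP\(PP\S)
CKY chart[0,5] = {N/(N\PP), NP/(NP\PP), PP, PP/(PP\PP), S/(S\PP)}; S ∉ chart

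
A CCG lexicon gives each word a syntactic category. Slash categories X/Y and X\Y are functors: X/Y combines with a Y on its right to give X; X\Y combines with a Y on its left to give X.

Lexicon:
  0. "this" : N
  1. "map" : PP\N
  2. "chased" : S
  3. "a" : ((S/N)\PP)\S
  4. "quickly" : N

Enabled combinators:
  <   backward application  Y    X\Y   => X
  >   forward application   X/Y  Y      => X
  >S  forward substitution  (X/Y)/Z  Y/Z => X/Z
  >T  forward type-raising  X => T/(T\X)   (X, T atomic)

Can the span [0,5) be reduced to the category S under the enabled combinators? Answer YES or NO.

[0,5] S   >
  [0,4] S/N   <
    [0,2] PP   >
      [0,1] PP/(PP\N)   >T
        [0,1] "this" : N
      [1,2] "map" : PP\N
    [2,4] (S/N)\PP   <
      [2,3] "chased" : S
      [3,4] "a" : ((S/N)\PP)\S
  [4,5] "quickly" : N

YES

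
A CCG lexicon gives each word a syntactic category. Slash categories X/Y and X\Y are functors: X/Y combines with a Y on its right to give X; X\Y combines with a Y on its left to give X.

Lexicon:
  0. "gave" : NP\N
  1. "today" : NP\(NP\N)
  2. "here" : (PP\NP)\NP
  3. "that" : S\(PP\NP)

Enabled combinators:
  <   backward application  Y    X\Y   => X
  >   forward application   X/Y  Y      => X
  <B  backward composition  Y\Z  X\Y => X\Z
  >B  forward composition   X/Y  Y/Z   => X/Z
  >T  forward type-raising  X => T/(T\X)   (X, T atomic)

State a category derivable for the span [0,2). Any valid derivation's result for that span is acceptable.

[0,4] S   <
  [0,3] PP\NP   <
    [0,2] NP   <
      [0,1] "gave" : NP\N
      [1,2] "today" : NP\(NP\N)
    [2,3] "here" : (PP\NP)\NP
  [3,4] "that" : S\(PP\NP)

NP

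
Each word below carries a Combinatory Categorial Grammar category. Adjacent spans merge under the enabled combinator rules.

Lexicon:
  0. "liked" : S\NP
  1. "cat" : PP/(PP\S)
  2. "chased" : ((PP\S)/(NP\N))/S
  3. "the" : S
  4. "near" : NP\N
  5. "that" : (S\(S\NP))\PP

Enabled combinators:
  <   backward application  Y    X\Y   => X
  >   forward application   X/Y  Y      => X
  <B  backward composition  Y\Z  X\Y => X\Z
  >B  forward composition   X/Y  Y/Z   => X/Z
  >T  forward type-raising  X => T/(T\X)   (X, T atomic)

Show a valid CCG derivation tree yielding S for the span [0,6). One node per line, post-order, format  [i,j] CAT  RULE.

[0,1] S\NP  lex  "liked"
[1,2] PP/(PP\S)  lex  "cat"
[2,3] ((PP\S)/(NP\N))/S  lex  "chased"
[3,4] S  lex  "the"
[2,4] (PP\S)/(NP\N)  >  k=3
[4,5] NP\N  lex  "near"
[2,5] PP\S  >  k=4
[1,5] PP  >  k=2
[5,6] (S\(S\NP))\PP  lex  "that"
[1,6] S\(S\NP)  <  k=5
[0,6] S  <  k=1

[0,6] S   <
  [0,1] "liked" : S\NP
  [1,6] S\(S\NP)   <
    [1,5] PP   >
      [1,2] "cat" : PP/(PP\S)
      [2,5] PP\S   >
        [2,4] (PP\S)/(NP\N)   >
          [2,3] "chased" : ((PP\S)/(NP\N))/S
          [3,4] "the" : S
        [4,5] "near" : NP\N
    [5,6] "that" : (S\(S\NP))\PP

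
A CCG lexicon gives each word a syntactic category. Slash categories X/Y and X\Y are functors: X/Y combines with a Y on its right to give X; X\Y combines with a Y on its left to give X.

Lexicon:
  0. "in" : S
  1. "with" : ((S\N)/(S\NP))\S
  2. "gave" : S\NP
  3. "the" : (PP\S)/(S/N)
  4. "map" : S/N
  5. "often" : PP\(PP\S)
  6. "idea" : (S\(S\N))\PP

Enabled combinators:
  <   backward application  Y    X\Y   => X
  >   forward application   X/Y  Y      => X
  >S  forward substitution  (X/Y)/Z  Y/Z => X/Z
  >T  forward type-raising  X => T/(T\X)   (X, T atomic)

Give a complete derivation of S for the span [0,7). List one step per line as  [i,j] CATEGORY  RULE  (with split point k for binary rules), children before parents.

[0,7] S   <
  [0,3] S\N   >
    [0,2] (S\N)/(S\NP)   <
      [0,1] "in" : S
      [1,2] "with" : ((S\N)/(S\NP))\S
    [2,3] "gave" : S\NP
  [3,7] S\(S\N)   <
    [3,6] PP   <
      [3,5] PP\S   >
        [3,4] "the" : (PP\S)/(S/N)
        [4,5] "map" : S/N
      [5,6] "often" : PP\(PP\S)
    [6,7] "idea" : (S\(S\N))\PP

[0,1] S  lex  "in"
[1,2] ((S\N)/(S\NP))\S  lex  "with"
[0,2] (S\N)/(S\NP)  <  k=1
[2,3] S\NP  lex  "gave"
[0,3] S\N  >  k=2
[3,4] (PP\S)/(S/N)  lex  "the"
[4,5] S/N  lex  "map"
[3,5] PP\S  >  k=4
[5,6] PP\(PP\S)  lex  "often"
[3,6] PP  <  k=5
[6,7] (S\(S\N))\PP  lex  "idea"
[3,7] S\(S\N)  <  k=6
[0,7] S  <  k=3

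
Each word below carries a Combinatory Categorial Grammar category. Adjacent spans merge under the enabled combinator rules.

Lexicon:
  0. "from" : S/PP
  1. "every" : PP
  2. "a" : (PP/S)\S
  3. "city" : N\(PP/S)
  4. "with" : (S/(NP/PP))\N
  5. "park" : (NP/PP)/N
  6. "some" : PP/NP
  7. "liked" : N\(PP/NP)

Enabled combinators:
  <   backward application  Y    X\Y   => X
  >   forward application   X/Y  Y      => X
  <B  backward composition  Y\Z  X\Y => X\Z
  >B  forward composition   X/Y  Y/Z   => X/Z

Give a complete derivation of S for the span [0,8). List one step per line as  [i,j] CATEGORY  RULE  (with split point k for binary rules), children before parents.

[0,1] S/PP  lex  "from"
[1,2] PP  lex  "every"
[0,2] S  >  k=1
[2,3] (PP/S)\S  lex  "a"
[0,3] PP/S  <  k=2
[3,4] N\(PP/S)  lex  "city"
[0,4] N  <  k=3
[4,5] (S/(NP/PP))\N  lex  "with"
[0,5] S/(NP/PP)  <  k=4
[5,6] (NP/PP)/N  lex  "park"
[6,7] PP/NP  lex  "some"
[7,8] N\(PP/NP)  lex  "liked"
[6,8] N  <  k=7
[5,8] NP/PP  >  k=6
[0,8] S  >  k=5

[0,8] S   >
  [0,5] S/(NP/PP)   <
    [0,4] N   <
      [0,3] PP/S   <
        [0,2] S   >
          [0,1] "from" : S/PP
          [1,2] "every" : PP
        [2,3] "a" : (PP/S)\S
      [3,4] "city" : N\(PP/S)
    [4,5] "with" : (S/(NP/PP))\N
  [5,8] NP/PP   >
    [5,6] "park" : (NP/PP)/N
    [6,8] N   <
      [6,7] "some" : PP/NP
      [7,8] "liked" : N\(PP/NP)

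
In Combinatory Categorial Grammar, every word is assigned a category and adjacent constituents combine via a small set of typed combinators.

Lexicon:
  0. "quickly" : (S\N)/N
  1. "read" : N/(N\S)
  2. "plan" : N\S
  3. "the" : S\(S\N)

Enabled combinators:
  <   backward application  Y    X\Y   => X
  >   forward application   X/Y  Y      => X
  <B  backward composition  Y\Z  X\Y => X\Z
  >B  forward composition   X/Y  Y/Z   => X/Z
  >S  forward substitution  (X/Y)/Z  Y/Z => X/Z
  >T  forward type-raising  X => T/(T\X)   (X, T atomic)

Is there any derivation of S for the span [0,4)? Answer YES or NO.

[0,4] S   <
  [0,3] S\N   >
    [0,1] "quickly" : (S\N)/N
    [1,3] N   >
      [1,2] "read" : N/(N\S)
      [2,3] "plan" : N\S
  [3,4] "the" : S\(S\N)

YES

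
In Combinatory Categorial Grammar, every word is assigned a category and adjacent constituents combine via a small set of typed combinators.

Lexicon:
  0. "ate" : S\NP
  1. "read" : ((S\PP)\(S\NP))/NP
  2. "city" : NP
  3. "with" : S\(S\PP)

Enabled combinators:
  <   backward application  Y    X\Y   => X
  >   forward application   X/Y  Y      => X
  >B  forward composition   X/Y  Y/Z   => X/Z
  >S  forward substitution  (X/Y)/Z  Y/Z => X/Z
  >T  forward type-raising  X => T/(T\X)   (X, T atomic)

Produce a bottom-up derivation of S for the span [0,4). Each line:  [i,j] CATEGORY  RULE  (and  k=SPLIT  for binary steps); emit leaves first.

[0,1] S\NP  lex  "ate"
[1,2] ((S\PP)\(S\NP))/NP  lex  "read"
[2,3] NP  lex  "city"
[1,3] (S\PP)\(S\NP)  >  k=2
[0,3] S\PP  <  k=1
[3,4] S\(S\PP)  lex  "with"
[0,4] S  <  k=3

[0,4] S   <
  [0,3] S\PP   <
    [0,1] "ate" : S\NP
    [1,3] (S\PP)\(S\NP)   >
      [1,2] "read" : ((S\PP)\(S\NP))/NP
      [2,3] "city" : NP
  [3,4] "with" : S\(S\PP)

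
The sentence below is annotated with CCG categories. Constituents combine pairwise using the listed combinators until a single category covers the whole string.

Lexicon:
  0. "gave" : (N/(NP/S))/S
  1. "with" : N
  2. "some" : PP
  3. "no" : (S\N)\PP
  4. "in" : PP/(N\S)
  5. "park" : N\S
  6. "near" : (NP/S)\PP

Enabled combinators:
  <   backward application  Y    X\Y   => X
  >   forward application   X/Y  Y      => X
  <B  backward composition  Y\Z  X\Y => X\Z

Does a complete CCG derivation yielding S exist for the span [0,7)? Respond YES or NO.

(N/(NP/S))/S N PP (S\N)\PP PP/(N\S) N\S (NP/S)\PP
CKY chart[0,7] = {N}; S ∉ chart

NO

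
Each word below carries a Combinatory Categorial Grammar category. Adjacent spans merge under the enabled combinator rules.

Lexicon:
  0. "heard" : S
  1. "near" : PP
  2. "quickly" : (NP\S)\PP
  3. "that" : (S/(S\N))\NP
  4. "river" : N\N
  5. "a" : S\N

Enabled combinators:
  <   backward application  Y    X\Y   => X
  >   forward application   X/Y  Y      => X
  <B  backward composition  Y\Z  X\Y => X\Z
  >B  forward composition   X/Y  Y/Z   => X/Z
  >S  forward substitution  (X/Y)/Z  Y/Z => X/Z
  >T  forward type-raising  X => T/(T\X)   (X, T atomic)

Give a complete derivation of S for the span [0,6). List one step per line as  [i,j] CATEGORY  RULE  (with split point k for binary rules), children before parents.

[0,6] S   >
  [0,4] S/(S\N)   <
    [0,3] NP   >
      [0,1] NP/(NP\S)   >T
        [0,1] "heard" : S
      [1,3] NP\S   <
        [1,2] "near" : PP
        [2,3] "quickly" : (NP\S)\PP
    [3,4] "that" : (S/(S\N))\NP
  [4,6] S\N   <B
    [4,5] "river" : N\N
    [5,6] "a" : S\N

[0,1] S  lex  "heard"
[0,1] NP/(NP\S)  >T
[1,2] PP  lex  "near"
[2,3] (NP\S)\PP  lex  "quickly"
[1,3] NP\S  <  k=2
[0,3] NP  >  k=1
[3,4] (S/(S\N))\NP  lex  "that"
[0,4] S/(S\N)  <  k=3
[4,5] N\N  lex  "river"
[5,6] S\N  lex  "a"
[4,6] S\N  <B  k=5
[0,6] S  >  k=4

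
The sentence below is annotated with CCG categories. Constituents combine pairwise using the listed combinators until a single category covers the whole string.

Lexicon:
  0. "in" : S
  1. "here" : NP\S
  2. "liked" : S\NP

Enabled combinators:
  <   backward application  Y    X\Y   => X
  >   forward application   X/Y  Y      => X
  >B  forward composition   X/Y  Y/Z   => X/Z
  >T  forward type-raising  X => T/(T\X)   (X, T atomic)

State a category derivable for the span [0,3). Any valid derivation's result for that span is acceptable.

[0,3] S   <
  [0,2] NP   <
    [0,1] "in" : S
    [1,2] "here" : NP\S
  [2,3] "liked" : S\NP

S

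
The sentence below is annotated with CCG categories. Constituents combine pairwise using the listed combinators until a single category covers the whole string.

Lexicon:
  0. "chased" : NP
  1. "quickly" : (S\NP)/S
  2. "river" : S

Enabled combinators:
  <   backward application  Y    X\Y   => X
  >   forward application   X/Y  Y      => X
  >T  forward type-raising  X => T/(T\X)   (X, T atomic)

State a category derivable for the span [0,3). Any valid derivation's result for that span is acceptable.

S

[0,3] S   >
  [0,1] S/(S\NP)   >T
    [0,1] "chased" : NP
  [1,3] S\NP   >
    [1,2] "quickly" : (S\NP)/S
    [2,3] "river" : S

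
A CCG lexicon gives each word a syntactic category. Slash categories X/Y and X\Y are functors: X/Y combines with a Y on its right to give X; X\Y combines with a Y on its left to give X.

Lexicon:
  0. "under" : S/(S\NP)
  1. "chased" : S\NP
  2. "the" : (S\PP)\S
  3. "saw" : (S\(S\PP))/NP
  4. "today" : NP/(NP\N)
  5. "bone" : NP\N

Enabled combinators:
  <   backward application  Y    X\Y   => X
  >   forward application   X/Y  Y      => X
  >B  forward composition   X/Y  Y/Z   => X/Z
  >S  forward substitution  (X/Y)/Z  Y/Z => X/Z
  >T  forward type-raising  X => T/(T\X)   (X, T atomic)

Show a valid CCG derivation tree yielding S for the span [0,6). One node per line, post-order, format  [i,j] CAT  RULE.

[0,6] S   <
  [0,3] S\PP   <
    [0,2] S   >
      [0,1] "under" : S/(S\NP)
      [1,2] "chased" : S\NP
    [2,3] "the" : (S\PP)\S
  [3,6] S\(S\PP)   >
    [3,4] "saw" : (S\(S\PP))/NP
    [4,6] NP   >
      [4,5] "today" : NP/(NP\N)
      [5,6] "bone" : NP\N

[0,1] S/(S\NP)  lex  "under"
[1,2] S\NP  lex  "chased"
[0,2] S  >  k=1
[2,3] (S\PP)\S  lex  "the"
[0,3] S\PP  <  k=2
[3,4] (S\(S\PP))/NP  lex  "saw"
[4,5] NP/(NP\N)  lex  "today"
[5,6] NP\N  lex  "bone"
[4,6] NP  >  k=5
[3,6] S\(S\PP)  >  k=4
[0,6] S  <  k=3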